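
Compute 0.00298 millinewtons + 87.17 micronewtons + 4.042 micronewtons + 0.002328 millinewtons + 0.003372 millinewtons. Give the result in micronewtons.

In micronewtons:
  0.00298 millinewtons = 0.00298e3 micronewtons = 2.98
  87.17 micronewtons → 87.17
  4.042 micronewtons → 4.042
  0.002328 millinewtons = 0.002328e3 micronewtons = 2.328
  0.003372 millinewtons = 0.003372e3 micronewtons = 3.372
Sum: 2.98 + 87.17 + 4.042 + 2.328 + 3.372 = 99.892

99.892 micronewtons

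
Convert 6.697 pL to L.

pico = 1e-12, (no prefix) = 1e0; factor is 1e-12.
6.697 × 1e-12 = 0.000000000006697

0.000000000006697 L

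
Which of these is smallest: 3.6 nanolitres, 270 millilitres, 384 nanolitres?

3.6 nanolitres = 0.0000000036 litres
270 millilitres = 0.27 litres
384 nanolitres = 0.000000384 litres

3.6 nanolitres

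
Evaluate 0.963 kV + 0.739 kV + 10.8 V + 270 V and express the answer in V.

In V:
  0.963 kV = 0.963e3 V = 963
  0.739 kV = 0.739e3 V = 739
  10.8 V → 10.8
  270 V → 270
Sum: 963 + 739 + 10.8 + 270 = 1982.8

1982.8 V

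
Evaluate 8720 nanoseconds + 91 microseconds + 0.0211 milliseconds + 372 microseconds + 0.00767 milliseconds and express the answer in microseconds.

In microseconds:
  8720 nanoseconds = 8720e-3 microseconds = 8.72
  91 microseconds → 91
  0.0211 milliseconds = 0.0211e3 microseconds = 21.1
  372 microseconds → 372
  0.00767 milliseconds = 0.00767e3 microseconds = 7.67
Sum: 8.72 + 91 + 21.1 + 372 + 7.67 = 500.49

500.49 microseconds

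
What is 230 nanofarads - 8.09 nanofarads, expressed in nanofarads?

In nanofarads:
  230 nanofarads → 230
  8.09 nanofarads → 8.09
Difference: 230 - 8.09 = 221.91

221.91 nanofarads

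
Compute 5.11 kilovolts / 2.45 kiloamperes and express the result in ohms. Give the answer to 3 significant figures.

(5.11e3) / (2.45e3) = 2.0857 Ω

2.09 ohms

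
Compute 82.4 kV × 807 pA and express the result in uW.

66.4968 uW

82.4 × 10³ × 807 × 10⁻¹² = 66496.8 × 10⁻⁹ W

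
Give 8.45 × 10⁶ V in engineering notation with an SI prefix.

= 8.45 × 10⁶ V; 10⁶ is mega.

8.45 MV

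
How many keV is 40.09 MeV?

mega = 1e6, kilo = 1e3; factor is 1e3.
40.09 × 1e3 = 40090

40090 keV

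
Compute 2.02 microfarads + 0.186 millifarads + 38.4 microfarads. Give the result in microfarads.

In microfarads:
  2.02 microfarads → 2.02
  0.186 millifarads = 0.186 × 10³ microfarads = 186
  38.4 microfarads → 38.4
Sum: 2.02 + 186 + 38.4 = 226.42

226.42 microfarads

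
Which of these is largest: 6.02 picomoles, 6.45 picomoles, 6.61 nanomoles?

6.61 nanomoles

6.02 picomoles = 0.00000000000602 moles
6.45 picomoles = 0.00000000000645 moles
6.61 nanomoles = 0.00000000661 moles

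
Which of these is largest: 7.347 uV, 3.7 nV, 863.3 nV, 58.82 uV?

58.82 uV

7.347 uV = 0.000007347 V
3.7 nV = 0.0000000037 V
863.3 nV = 0.0000008633 V
58.82 uV = 0.00005882 V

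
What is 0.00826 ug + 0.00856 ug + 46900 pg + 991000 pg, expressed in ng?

1054.72 ng

In ng:
  0.00826 ug = 0.00826e3 ng = 8.26
  0.00856 ug = 0.00856e3 ng = 8.56
  46900 pg = 46900e-3 ng = 46.9
  991000 pg = 991000e-3 ng = 991
Sum: 8.26 + 8.56 + 46.9 + 991 = 1054.72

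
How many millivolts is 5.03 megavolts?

5030000000 millivolts

mega = 10⁶, milli = 10⁻³; factor is 10⁹.
5.03 × 10⁹ = 5030000000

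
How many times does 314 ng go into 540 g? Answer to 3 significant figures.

1720000000

(540) / (314e-9) = 1.72e9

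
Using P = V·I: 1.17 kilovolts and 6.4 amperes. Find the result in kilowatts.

1.17 × 10³ × 6.4 = 7.488 × 10³ W

7.488 kilowatts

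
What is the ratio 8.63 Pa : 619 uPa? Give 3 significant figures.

(8.63) / (619 × 10⁻⁶) = 0.01394 × 10⁶

13900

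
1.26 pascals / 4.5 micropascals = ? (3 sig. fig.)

(1.26) / (4.5 × 10^-6) = 0.28 × 10^6

280000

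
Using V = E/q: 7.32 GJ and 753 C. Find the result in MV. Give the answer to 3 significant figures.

9.72 MV

(7.32 × 10^9) / (753) = 0.0097211 × 10^9 V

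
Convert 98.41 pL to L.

pico = 10^-12, (no prefix) = 10^0; factor is 10^-12.
98.41 × 10^-12 = 0.00000000009841

0.00000000009841 L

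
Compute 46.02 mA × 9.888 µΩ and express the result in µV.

46.02 × 10⁻³ × 9.888 × 10⁻⁶ = 455.04576 × 10⁻⁹ V

0.45504576 µV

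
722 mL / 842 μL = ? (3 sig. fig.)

(722 × 10^-3) / (842 × 10^-6) = 0.8575 × 10^3

857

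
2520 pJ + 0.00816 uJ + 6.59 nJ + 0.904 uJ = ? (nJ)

921.27 nJ

In nJ:
  2520 pJ = 2520 × 10⁻³ nJ = 2.52
  0.00816 uJ = 0.00816 × 10³ nJ = 8.16
  6.59 nJ → 6.59
  0.904 uJ = 0.904 × 10³ nJ = 904
Sum: 2.52 + 8.16 + 6.59 + 904 = 921.27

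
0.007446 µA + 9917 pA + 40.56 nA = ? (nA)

In nA:
  0.007446 µA = 0.007446 × 10³ nA = 7.446
  9917 pA = 9917 × 10⁻³ nA = 9.917
  40.56 nA → 40.56
Sum: 7.446 + 9.917 + 40.56 = 57.923

57.923 nA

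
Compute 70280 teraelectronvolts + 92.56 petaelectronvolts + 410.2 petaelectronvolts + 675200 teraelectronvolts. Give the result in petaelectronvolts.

In petaelectronvolts:
  70280 teraelectronvolts = 70280e-3 petaelectronvolts = 70.28
  92.56 petaelectronvolts → 92.56
  410.2 petaelectronvolts → 410.2
  675200 teraelectronvolts = 675200e-3 petaelectronvolts = 675.2
Sum: 70.28 + 92.56 + 410.2 + 675.2 = 1248.24

1248.24 petaelectronvolts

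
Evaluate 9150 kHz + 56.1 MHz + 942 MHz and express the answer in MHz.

1007.25 MHz

In MHz:
  9150 kHz = 9150e-3 MHz = 9.15
  56.1 MHz → 56.1
  942 MHz → 942
Sum: 9.15 + 56.1 + 942 = 1007.25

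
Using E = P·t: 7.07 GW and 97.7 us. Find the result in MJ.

7.07 × 10⁹ × 97.7 × 10⁻⁶ = 690.739 × 10³ J

0.690739 MJ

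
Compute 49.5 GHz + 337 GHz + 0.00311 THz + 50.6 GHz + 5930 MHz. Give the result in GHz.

In GHz:
  49.5 GHz → 49.5
  337 GHz → 337
  0.00311 THz = 0.00311 × 10^3 GHz = 3.11
  50.6 GHz → 50.6
  5930 MHz = 5930 × 10^-3 GHz = 5.93
Sum: 49.5 + 337 + 3.11 + 50.6 + 5.93 = 446.14

446.14 GHz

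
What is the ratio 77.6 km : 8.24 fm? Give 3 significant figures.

9420000000000000000

(77.6 × 10³) / (8.24 × 10⁻¹⁵) = 9.417 × 10¹⁸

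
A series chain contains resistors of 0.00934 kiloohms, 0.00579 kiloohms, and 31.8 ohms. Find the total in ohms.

In ohms:
  0.00934 kiloohms = 0.00934e3 ohms = 9.34
  0.00579 kiloohms = 0.00579e3 ohms = 5.79
  31.8 ohms → 31.8
Sum: 9.34 + 5.79 + 31.8 = 46.93

46.93 ohms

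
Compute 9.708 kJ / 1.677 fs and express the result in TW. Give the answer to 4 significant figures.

5789000 TW

(9.708 × 10^3) / (1.677 × 10^-15) = 5.78891 × 10^18 W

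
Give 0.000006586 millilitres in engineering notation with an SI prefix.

6.586 nanolitres

= 6.586 × 10⁻⁹ litres; 10⁻⁹ is nano.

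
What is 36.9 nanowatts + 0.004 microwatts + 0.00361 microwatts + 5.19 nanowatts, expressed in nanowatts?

49.7 nanowatts

In nanowatts:
  36.9 nanowatts → 36.9
  0.004 microwatts = 0.004 × 10³ nanowatts = 4
  0.00361 microwatts = 0.00361 × 10³ nanowatts = 3.61
  5.19 nanowatts → 5.19
Sum: 36.9 + 4 + 3.61 + 5.19 = 49.7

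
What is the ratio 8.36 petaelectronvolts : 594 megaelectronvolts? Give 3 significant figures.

(8.36e15) / (594e6) = 0.01407e9

14100000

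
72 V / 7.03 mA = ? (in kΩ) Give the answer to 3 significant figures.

10.2 kΩ

(72) / (7.03 × 10⁻³) = 10.242 × 10³ Ω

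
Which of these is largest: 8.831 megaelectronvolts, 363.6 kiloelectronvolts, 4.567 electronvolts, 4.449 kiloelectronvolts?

8.831 megaelectronvolts = 8831000 electronvolts
363.6 kiloelectronvolts = 363600 electronvolts
4.567 electronvolts = 4.567 electronvolts
4.449 kiloelectronvolts = 4449 electronvolts

8.831 megaelectronvolts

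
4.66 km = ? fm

4660000000000000000 fm

kilo = 10³, femto = 10⁻¹⁵; factor is 10¹⁸.
4.66 × 10¹⁸ = 4660000000000000000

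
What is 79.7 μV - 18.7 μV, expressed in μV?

61 μV

In μV:
  79.7 μV → 79.7
  18.7 μV → 18.7
Difference: 79.7 - 18.7 = 61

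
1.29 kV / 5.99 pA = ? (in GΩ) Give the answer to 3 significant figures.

215000 GΩ

(1.29 × 10^3) / (5.99 × 10^-12) = 0.21536 × 10^15 Ω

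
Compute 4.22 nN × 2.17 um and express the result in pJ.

0.0091574 pJ

4.22 × 10⁻⁹ × 2.17 × 10⁻⁶ = 9.1574 × 10⁻¹⁵ J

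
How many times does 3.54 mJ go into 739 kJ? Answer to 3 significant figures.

(739e3) / (3.54e-3) = 208.8e6

209000000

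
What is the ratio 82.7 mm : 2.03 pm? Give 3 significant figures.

(82.7 × 10⁻³) / (2.03 × 10⁻¹²) = 40.74 × 10⁹

40700000000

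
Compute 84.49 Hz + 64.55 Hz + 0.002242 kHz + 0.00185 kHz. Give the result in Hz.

In Hz:
  84.49 Hz → 84.49
  64.55 Hz → 64.55
  0.002242 kHz = 0.002242e3 Hz = 2.242
  0.00185 kHz = 0.00185e3 Hz = 1.85
Sum: 84.49 + 64.55 + 2.242 + 1.85 = 153.132

153.132 Hz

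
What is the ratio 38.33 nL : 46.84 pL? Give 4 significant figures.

818.3

(38.33e-9) / (46.84e-12) = 0.81832e3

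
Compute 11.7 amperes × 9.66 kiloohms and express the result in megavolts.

0.113022 megavolts

11.7 × 9.66 × 10^3 = 113.022 × 10^3 V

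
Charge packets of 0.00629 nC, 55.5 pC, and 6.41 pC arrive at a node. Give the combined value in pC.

68.2 pC

In pC:
  0.00629 nC = 0.00629 × 10³ pC = 6.29
  55.5 pC → 55.5
  6.41 pC → 6.41
Sum: 6.29 + 55.5 + 6.41 = 68.2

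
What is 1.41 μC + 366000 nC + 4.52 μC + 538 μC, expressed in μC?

In μC:
  1.41 μC → 1.41
  366000 nC = 366000 × 10⁻³ μC = 366
  4.52 μC → 4.52
  538 μC → 538
Sum: 1.41 + 366 + 4.52 + 538 = 909.93

909.93 μC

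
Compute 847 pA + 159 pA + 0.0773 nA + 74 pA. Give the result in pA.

In pA:
  847 pA → 847
  159 pA → 159
  0.0773 nA = 0.0773 × 10^3 pA = 77.3
  74 pA → 74
Sum: 847 + 159 + 77.3 + 74 = 1157.3

1157.3 pA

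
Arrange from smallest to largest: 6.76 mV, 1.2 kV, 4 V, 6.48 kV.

6.76 mV < 4 V < 1.2 kV < 6.48 kV

6.76 mV = 0.00676 V
1.2 kV = 1200 V
4 V = 4 V
6.48 kV = 6480 V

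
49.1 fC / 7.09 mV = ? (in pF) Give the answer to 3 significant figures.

6.93 pF

(49.1 × 10^-15) / (7.09 × 10^-3) = 6.9252 × 10^-12 F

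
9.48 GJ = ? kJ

giga = 10^9, kilo = 10^3; factor is 10^6.
9.48 × 10^6 = 9480000

9480000 kJ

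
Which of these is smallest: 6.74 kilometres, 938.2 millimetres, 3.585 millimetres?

3.585 millimetres

6.74 kilometres = 6740 metres
938.2 millimetres = 0.9382 metres
3.585 millimetres = 0.003585 metres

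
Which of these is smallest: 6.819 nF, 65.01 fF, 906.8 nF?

6.819 nF = 0.000000006819 F
65.01 fF = 0.00000000000006501 F
906.8 nF = 0.0000009068 F

65.01 fF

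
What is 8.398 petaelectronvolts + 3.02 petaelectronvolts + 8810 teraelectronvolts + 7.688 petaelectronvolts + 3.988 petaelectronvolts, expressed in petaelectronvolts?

In petaelectronvolts:
  8.398 petaelectronvolts → 8.398
  3.02 petaelectronvolts → 3.02
  8810 teraelectronvolts = 8810e-3 petaelectronvolts = 8.81
  7.688 petaelectronvolts → 7.688
  3.988 petaelectronvolts → 3.988
Sum: 8.398 + 3.02 + 8.81 + 7.688 + 3.988 = 31.904

31.904 petaelectronvolts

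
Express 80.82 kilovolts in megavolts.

kilo = 10³, mega = 10⁶; factor is 10⁻³.
80.82 × 10⁻³ = 0.08082

0.08082 megavolts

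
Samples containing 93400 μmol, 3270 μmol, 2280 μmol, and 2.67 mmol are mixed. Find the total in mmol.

In mmol:
  93400 μmol = 93400e-3 mmol = 93.4
  3270 μmol = 3270e-3 mmol = 3.27
  2280 μmol = 2280e-3 mmol = 2.28
  2.67 mmol → 2.67
Sum: 93.4 + 3.27 + 2.28 + 2.67 = 101.62

101.62 mmol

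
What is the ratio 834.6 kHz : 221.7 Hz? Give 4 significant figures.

3765

(834.6 × 10³) / (221.7) = 3.7645 × 10³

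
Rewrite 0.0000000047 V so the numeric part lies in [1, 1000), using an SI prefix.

= 4.7e-9 V; 1e-9 is nano.

4.7 nV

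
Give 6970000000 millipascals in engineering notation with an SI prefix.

= 6.97 × 10^6 pascals; 10^6 is mega.

6.97 megapascals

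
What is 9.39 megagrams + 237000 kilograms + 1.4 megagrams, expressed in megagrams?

In megagrams:
  9.39 megagrams → 9.39
  237000 kilograms = 237000 × 10^-3 megagrams = 237
  1.4 megagrams → 1.4
Sum: 9.39 + 237 + 1.4 = 247.79

247.79 megagrams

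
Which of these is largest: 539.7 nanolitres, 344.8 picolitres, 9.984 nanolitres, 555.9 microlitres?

555.9 microlitres

539.7 nanolitres = 0.0000005397 litres
344.8 picolitres = 0.0000000003448 litres
9.984 nanolitres = 0.000000009984 litres
555.9 microlitres = 0.0005559 litres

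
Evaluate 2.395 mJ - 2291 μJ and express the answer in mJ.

0.104 mJ

In mJ:
  2.395 mJ → 2.395
  2291 μJ = 2291e-3 mJ = 2.291
Difference: 2.395 - 2.291 = 0.104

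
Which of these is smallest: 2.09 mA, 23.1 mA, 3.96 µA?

3.96 µA

2.09 mA = 0.00209 A
23.1 mA = 0.0231 A
3.96 µA = 0.00000396 A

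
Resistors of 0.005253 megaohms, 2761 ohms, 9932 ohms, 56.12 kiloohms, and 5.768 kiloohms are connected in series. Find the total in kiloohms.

In kiloohms:
  0.005253 megaohms = 0.005253e3 kiloohms = 5.253
  2761 ohms = 2761e-3 kiloohms = 2.761
  9932 ohms = 9932e-3 kiloohms = 9.932
  56.12 kiloohms → 56.12
  5.768 kiloohms → 5.768
Sum: 5.253 + 2.761 + 9.932 + 56.12 + 5.768 = 79.834

79.834 kiloohms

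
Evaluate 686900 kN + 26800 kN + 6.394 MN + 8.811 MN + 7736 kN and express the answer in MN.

736.641 MN

In MN:
  686900 kN = 686900 × 10⁻³ MN = 686.9
  26800 kN = 26800 × 10⁻³ MN = 26.8
  6.394 MN → 6.394
  8.811 MN → 8.811
  7736 kN = 7736 × 10⁻³ MN = 7.736
Sum: 686.9 + 26.8 + 6.394 + 8.811 + 7.736 = 736.641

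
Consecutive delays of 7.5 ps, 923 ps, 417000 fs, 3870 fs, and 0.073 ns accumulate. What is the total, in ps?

In ps:
  7.5 ps → 7.5
  923 ps → 923
  417000 fs = 417000 × 10^-3 ps = 417
  3870 fs = 3870 × 10^-3 ps = 3.87
  0.073 ns = 0.073 × 10^3 ps = 73
Sum: 7.5 + 923 + 417 + 3.87 + 73 = 1424.37

1424.37 ps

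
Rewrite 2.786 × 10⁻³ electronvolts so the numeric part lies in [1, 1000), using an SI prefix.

2.786 millielectronvolts

= 2.786 × 10⁻³ electronvolts; 10⁻³ is milli.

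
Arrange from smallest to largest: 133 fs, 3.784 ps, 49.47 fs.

49.47 fs < 133 fs < 3.784 ps

133 fs = 0.000000000000133 s
3.784 ps = 0.000000000003784 s
49.47 fs = 0.00000000000004947 s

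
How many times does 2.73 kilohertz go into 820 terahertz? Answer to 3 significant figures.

(820 × 10^12) / (2.73 × 10^3) = 300.4 × 10^9

300000000000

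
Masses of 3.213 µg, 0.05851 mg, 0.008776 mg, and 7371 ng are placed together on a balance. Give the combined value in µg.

77.87 µg

In µg:
  3.213 µg → 3.213
  0.05851 mg = 0.05851 × 10³ µg = 58.51
  0.008776 mg = 0.008776 × 10³ µg = 8.776
  7371 ng = 7371 × 10⁻³ µg = 7.371
Sum: 3.213 + 58.51 + 8.776 + 7.371 = 77.87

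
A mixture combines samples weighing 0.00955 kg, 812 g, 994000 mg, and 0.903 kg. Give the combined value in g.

In g:
  0.00955 kg = 0.00955 × 10^3 g = 9.55
  812 g → 812
  994000 mg = 994000 × 10^-3 g = 994
  0.903 kg = 0.903 × 10^3 g = 903
Sum: 9.55 + 812 + 994 + 903 = 2718.55

2718.55 g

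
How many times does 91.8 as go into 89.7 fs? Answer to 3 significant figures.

977

(89.7 × 10^-15) / (91.8 × 10^-18) = 0.9771 × 10^3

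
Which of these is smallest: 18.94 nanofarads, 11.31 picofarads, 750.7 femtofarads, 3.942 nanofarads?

18.94 nanofarads = 0.00000001894 farads
11.31 picofarads = 0.00000000001131 farads
750.7 femtofarads = 0.0000000000007507 farads
3.942 nanofarads = 0.000000003942 farads

750.7 femtofarads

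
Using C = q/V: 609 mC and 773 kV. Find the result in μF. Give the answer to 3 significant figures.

0.788 μF

(609 × 10^-3) / (773 × 10^3) = 0.78784 × 10^-6 F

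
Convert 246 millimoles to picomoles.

246000000000 picomoles

milli = 10^-3, pico = 10^-12; factor is 10^9.
246 × 10^9 = 246000000000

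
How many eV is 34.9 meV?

0.0349 eV

milli = 1e-3, (no prefix) = 1e0; factor is 1e-3.
34.9 × 1e-3 = 0.0349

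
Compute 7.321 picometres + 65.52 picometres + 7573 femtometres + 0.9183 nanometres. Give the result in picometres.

998.714 picometres

In picometres:
  7.321 picometres → 7.321
  65.52 picometres → 65.52
  7573 femtometres = 7573 × 10⁻³ picometres = 7.573
  0.9183 nanometres = 0.9183 × 10³ picometres = 918.3
Sum: 7.321 + 65.52 + 7.573 + 918.3 = 998.714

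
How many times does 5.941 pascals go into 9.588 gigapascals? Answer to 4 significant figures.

1614000000

(9.588 × 10^9) / (5.941) = 1.6139 × 10^9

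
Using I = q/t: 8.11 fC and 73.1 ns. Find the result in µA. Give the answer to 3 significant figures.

(8.11 × 10⁻¹⁵) / (73.1 × 10⁻⁹) = 0.11094 × 10⁻⁶ A

0.111 µA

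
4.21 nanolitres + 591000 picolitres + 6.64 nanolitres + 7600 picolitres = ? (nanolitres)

In nanolitres:
  4.21 nanolitres → 4.21
  591000 picolitres = 591000e-3 nanolitres = 591
  6.64 nanolitres → 6.64
  7600 picolitres = 7600e-3 nanolitres = 7.6
Sum: 4.21 + 591 + 6.64 + 7.6 = 609.45

609.45 nanolitres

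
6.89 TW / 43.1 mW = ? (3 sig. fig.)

(6.89e12) / (43.1e-3) = 0.1599e15

160000000000000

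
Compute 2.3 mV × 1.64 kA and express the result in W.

3.772 W

2.3 × 10⁻³ × 1.64 × 10³ = 3.772 W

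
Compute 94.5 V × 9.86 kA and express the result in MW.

0.93177 MW

94.5 × 9.86e3 = 931.77e3 W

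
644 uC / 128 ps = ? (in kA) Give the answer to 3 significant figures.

5030 kA

(644 × 10⁻⁶) / (128 × 10⁻¹²) = 5.0312 × 10⁶ A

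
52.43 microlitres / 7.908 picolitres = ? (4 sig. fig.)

6630000

(52.43 × 10⁻⁶) / (7.908 × 10⁻¹²) = 6.63 × 10⁶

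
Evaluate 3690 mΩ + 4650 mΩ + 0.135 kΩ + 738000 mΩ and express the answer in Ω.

In Ω:
  3690 mΩ = 3690 × 10⁻³ Ω = 3.69
  4650 mΩ = 4650 × 10⁻³ Ω = 4.65
  0.135 kΩ = 0.135 × 10³ Ω = 135
  738000 mΩ = 738000 × 10⁻³ Ω = 738
Sum: 3.69 + 4.65 + 135 + 738 = 881.34

881.34 Ω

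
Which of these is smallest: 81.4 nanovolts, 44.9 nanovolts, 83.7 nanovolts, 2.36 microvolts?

81.4 nanovolts = 0.0000000814 volts
44.9 nanovolts = 0.0000000449 volts
83.7 nanovolts = 0.0000000837 volts
2.36 microvolts = 0.00000236 volts

44.9 nanovolts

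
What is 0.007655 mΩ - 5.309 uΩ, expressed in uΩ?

In uΩ:
  0.007655 mΩ = 0.007655 × 10³ uΩ = 7.655
  5.309 uΩ → 5.309
Difference: 7.655 - 5.309 = 2.346

2.346 uΩ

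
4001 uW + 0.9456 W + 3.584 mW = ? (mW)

In mW:
  4001 uW = 4001 × 10⁻³ mW = 4.001
  0.9456 W = 0.9456 × 10³ mW = 945.6
  3.584 mW → 3.584
Sum: 4.001 + 945.6 + 3.584 = 953.185

953.185 mW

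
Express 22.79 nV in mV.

nano = 10^-9, milli = 10^-3; factor is 10^-6.
22.79 × 10^-6 = 0.00002279

0.00002279 mV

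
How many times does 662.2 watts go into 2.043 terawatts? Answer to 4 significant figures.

3085000000

(2.043 × 10¹²) / (662.2) = 0.0030852 × 10¹²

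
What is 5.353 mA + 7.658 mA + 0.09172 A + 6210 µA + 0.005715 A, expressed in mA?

In mA:
  5.353 mA → 5.353
  7.658 mA → 7.658
  0.09172 A = 0.09172e3 mA = 91.72
  6210 µA = 6210e-3 mA = 6.21
  0.005715 A = 0.005715e3 mA = 5.715
Sum: 5.353 + 7.658 + 91.72 + 6.21 + 5.715 = 116.656

116.656 mA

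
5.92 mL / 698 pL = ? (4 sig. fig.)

8481000

(5.92e-3) / (698e-12) = 0.0084814e9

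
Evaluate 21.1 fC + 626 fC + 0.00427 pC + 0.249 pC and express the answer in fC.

900.37 fC

In fC:
  21.1 fC → 21.1
  626 fC → 626
  0.00427 pC = 0.00427 × 10^3 fC = 4.27
  0.249 pC = 0.249 × 10^3 fC = 249
Sum: 21.1 + 626 + 4.27 + 249 = 900.37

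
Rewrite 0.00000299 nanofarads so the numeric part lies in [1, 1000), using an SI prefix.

2.99 femtofarads

= 2.99 × 10⁻¹⁵ farads; 10⁻¹⁵ is femto.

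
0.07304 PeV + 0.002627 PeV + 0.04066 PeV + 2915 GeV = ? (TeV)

119.242 TeV

In TeV:
  0.07304 PeV = 0.07304 × 10^3 TeV = 73.04
  0.002627 PeV = 0.002627 × 10^3 TeV = 2.627
  0.04066 PeV = 0.04066 × 10^3 TeV = 40.66
  2915 GeV = 2915 × 10^-3 TeV = 2.915
Sum: 73.04 + 2.627 + 40.66 + 2.915 = 119.242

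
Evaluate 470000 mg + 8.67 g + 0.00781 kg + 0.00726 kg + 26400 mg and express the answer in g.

520.14 g

In g:
  470000 mg = 470000 × 10^-3 g = 470
  8.67 g → 8.67
  0.00781 kg = 0.00781 × 10^3 g = 7.81
  0.00726 kg = 0.00726 × 10^3 g = 7.26
  26400 mg = 26400 × 10^-3 g = 26.4
Sum: 470 + 8.67 + 7.81 + 7.26 + 26.4 = 520.14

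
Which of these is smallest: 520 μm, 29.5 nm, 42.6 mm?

29.5 nm

520 μm = 0.00052 m
29.5 nm = 0.0000000295 m
42.6 mm = 0.0426 m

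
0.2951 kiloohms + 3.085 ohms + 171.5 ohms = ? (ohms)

In ohms:
  0.2951 kiloohms = 0.2951 × 10^3 ohms = 295.1
  3.085 ohms → 3.085
  171.5 ohms → 171.5
Sum: 295.1 + 3.085 + 171.5 = 469.685

469.685 ohms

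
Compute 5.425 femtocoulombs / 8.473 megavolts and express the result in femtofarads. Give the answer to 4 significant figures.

(5.425 × 10^-15) / (8.473 × 10^6) = 0.640269 × 10^-21 F

0.0000006403 femtofarads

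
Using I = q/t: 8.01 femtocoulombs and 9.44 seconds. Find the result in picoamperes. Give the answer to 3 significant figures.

(8.01 × 10⁻¹⁵) / (9.44) = 0.84852 × 10⁻¹⁵ A

0.000849 picoamperes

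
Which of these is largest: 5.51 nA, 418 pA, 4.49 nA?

5.51 nA

5.51 nA = 0.00000000551 A
418 pA = 0.000000000418 A
4.49 nA = 0.00000000449 A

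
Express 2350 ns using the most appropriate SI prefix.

= 2.35 × 10^-6 s; 10^-6 is micro.

2.35 us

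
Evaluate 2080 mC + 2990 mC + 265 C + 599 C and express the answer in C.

869.07 C

In C:
  2080 mC = 2080e-3 C = 2.08
  2990 mC = 2990e-3 C = 2.99
  265 C → 265
  599 C → 599
Sum: 2.08 + 2.99 + 265 + 599 = 869.07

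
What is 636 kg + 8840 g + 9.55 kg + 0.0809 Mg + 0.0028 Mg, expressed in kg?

In kg:
  636 kg → 636
  8840 g = 8840e-3 kg = 8.84
  9.55 kg → 9.55
  0.0809 Mg = 0.0809e3 kg = 80.9
  0.0028 Mg = 0.0028e3 kg = 2.8
Sum: 636 + 8.84 + 9.55 + 80.9 + 2.8 = 738.09

738.09 kg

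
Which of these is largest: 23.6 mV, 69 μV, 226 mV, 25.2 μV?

226 mV

23.6 mV = 0.0236 V
69 μV = 0.000069 V
226 mV = 0.226 V
25.2 μV = 0.0000252 V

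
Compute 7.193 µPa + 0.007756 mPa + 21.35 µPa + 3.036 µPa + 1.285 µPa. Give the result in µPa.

In µPa:
  7.193 µPa → 7.193
  0.007756 mPa = 0.007756 × 10³ µPa = 7.756
  21.35 µPa → 21.35
  3.036 µPa → 3.036
  1.285 µPa → 1.285
Sum: 7.193 + 7.756 + 21.35 + 3.036 + 1.285 = 40.62

40.62 µPa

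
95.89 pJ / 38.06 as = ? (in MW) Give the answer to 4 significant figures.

(95.89 × 10^-12) / (38.06 × 10^-18) = 2.51944 × 10^6 W

2.519 MW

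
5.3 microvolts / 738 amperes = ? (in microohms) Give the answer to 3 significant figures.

0.00718 microohms

(5.3 × 10⁻⁶) / (738) = 0.0071816 × 10⁻⁶ Ω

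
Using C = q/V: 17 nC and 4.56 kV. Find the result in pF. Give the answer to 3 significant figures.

(17e-9) / (4.56e3) = 3.7281e-12 F

3.73 pF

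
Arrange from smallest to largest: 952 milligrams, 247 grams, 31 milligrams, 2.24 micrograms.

2.24 micrograms < 31 milligrams < 952 milligrams < 247 grams

952 milligrams = 0.952 grams
247 grams = 247 grams
31 milligrams = 0.031 grams
2.24 micrograms = 0.00000224 grams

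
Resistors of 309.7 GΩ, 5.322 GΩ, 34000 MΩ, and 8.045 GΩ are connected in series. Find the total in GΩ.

In GΩ:
  309.7 GΩ → 309.7
  5.322 GΩ → 5.322
  34000 MΩ = 34000 × 10⁻³ GΩ = 34
  8.045 GΩ → 8.045
Sum: 309.7 + 5.322 + 34 + 8.045 = 357.067

357.067 GΩ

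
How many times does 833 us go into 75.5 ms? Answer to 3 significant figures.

(75.5 × 10⁻³) / (833 × 10⁻⁶) = 0.09064 × 10³

90.6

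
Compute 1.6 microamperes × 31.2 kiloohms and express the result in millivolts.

49.92 millivolts

1.6 × 10^-6 × 31.2 × 10^3 = 49.92 × 10^-3 V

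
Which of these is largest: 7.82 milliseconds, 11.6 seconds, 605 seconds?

7.82 milliseconds = 0.00782 seconds
11.6 seconds = 11.6 seconds
605 seconds = 605 seconds

605 seconds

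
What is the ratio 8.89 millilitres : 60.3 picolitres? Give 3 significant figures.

147000000

(8.89 × 10^-3) / (60.3 × 10^-12) = 0.1474 × 10^9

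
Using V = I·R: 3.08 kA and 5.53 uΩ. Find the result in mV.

17.0324 mV

3.08e3 × 5.53e-6 = 17.0324e-3 V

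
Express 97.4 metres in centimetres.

9740 centimetres

(no prefix) = 10^0, centi = 10^-2; factor is 10^2.
97.4 × 10^2 = 9740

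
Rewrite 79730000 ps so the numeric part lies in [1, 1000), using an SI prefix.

79.73 µs

= 79.73e-6 s; 1e-6 is micro.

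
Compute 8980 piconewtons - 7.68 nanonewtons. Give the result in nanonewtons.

1.3 nanonewtons

In nanonewtons:
  8980 piconewtons = 8980e-3 nanonewtons = 8.98
  7.68 nanonewtons → 7.68
Difference: 8.98 - 7.68 = 1.3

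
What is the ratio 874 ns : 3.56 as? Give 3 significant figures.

(874 × 10⁻⁹) / (3.56 × 10⁻¹⁸) = 245.5 × 10⁹

246000000000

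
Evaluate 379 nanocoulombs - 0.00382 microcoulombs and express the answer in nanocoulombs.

375.18 nanocoulombs

In nanocoulombs:
  379 nanocoulombs → 379
  0.00382 microcoulombs = 0.00382 × 10^3 nanocoulombs = 3.82
Difference: 379 - 3.82 = 375.18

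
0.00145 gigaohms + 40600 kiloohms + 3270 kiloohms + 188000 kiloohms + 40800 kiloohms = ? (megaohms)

274.12 megaohms

In megaohms:
  0.00145 gigaohms = 0.00145 × 10^3 megaohms = 1.45
  40600 kiloohms = 40600 × 10^-3 megaohms = 40.6
  3270 kiloohms = 3270 × 10^-3 megaohms = 3.27
  188000 kiloohms = 188000 × 10^-3 megaohms = 188
  40800 kiloohms = 40800 × 10^-3 megaohms = 40.8
Sum: 1.45 + 40.6 + 3.27 + 188 + 40.8 = 274.12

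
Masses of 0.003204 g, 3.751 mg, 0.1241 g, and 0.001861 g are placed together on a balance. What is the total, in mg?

In mg:
  0.003204 g = 0.003204 × 10³ mg = 3.204
  3.751 mg → 3.751
  0.1241 g = 0.1241 × 10³ mg = 124.1
  0.001861 g = 0.001861 × 10³ mg = 1.861
Sum: 3.204 + 3.751 + 124.1 + 1.861 = 132.916

132.916 mg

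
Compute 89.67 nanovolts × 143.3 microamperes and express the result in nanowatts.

0.012849711 nanowatts

89.67 × 10⁻⁹ × 143.3 × 10⁻⁶ = 12849.711 × 10⁻¹⁵ W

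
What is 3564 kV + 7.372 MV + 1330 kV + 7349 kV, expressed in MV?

19.615 MV

In MV:
  3564 kV = 3564 × 10^-3 MV = 3.564
  7.372 MV → 7.372
  1330 kV = 1330 × 10^-3 MV = 1.33
  7349 kV = 7349 × 10^-3 MV = 7.349
Sum: 3.564 + 7.372 + 1.33 + 7.349 = 19.615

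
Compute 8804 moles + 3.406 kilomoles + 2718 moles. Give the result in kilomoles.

In kilomoles:
  8804 moles = 8804 × 10^-3 kilomoles = 8.804
  3.406 kilomoles → 3.406
  2718 moles = 2718 × 10^-3 kilomoles = 2.718
Sum: 8.804 + 3.406 + 2.718 = 14.928

14.928 kilomoles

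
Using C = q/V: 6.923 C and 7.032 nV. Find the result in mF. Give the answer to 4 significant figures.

(6.923) / (7.032e-9) = 0.984499e9 F

984500000000 mF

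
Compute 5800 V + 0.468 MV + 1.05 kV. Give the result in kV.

474.85 kV

In kV:
  5800 V = 5800 × 10^-3 kV = 5.8
  0.468 MV = 0.468 × 10^3 kV = 468
  1.05 kV → 1.05
Sum: 5.8 + 468 + 1.05 = 474.85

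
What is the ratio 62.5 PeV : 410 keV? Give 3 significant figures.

152000000000

(62.5 × 10¹⁵) / (410 × 10³) = 0.1524 × 10¹²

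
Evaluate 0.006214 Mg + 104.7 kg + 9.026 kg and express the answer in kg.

In kg:
  0.006214 Mg = 0.006214 × 10³ kg = 6.214
  104.7 kg → 104.7
  9.026 kg → 9.026
Sum: 6.214 + 104.7 + 9.026 = 119.94

119.94 kg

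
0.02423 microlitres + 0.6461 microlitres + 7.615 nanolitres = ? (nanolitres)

677.945 nanolitres

In nanolitres:
  0.02423 microlitres = 0.02423 × 10^3 nanolitres = 24.23
  0.6461 microlitres = 0.6461 × 10^3 nanolitres = 646.1
  7.615 nanolitres → 7.615
Sum: 24.23 + 646.1 + 7.615 = 677.945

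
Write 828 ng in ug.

0.828 ug

nano = 10⁻⁹, micro = 10⁻⁶; factor is 10⁻³.
828 × 10⁻³ = 0.828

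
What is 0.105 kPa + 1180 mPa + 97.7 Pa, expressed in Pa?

In Pa:
  0.105 kPa = 0.105 × 10³ Pa = 105
  1180 mPa = 1180 × 10⁻³ Pa = 1.18
  97.7 Pa → 97.7
Sum: 105 + 1.18 + 97.7 = 203.88

203.88 Pa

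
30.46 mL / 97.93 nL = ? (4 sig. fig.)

(30.46 × 10⁻³) / (97.93 × 10⁻⁹) = 0.31104 × 10⁶

311000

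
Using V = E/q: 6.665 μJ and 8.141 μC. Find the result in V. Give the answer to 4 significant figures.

(6.665e-6) / (8.141e-6) = 0.818695 V

0.8187 V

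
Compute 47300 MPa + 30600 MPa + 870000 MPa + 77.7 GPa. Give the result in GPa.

In GPa:
  47300 MPa = 47300 × 10^-3 GPa = 47.3
  30600 MPa = 30600 × 10^-3 GPa = 30.6
  870000 MPa = 870000 × 10^-3 GPa = 870
  77.7 GPa → 77.7
Sum: 47.3 + 30.6 + 870 + 77.7 = 1025.6

1025.6 GPa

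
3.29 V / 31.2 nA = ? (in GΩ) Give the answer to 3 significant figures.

0.105 GΩ

(3.29) / (31.2 × 10^-9) = 0.10545 × 10^9 Ω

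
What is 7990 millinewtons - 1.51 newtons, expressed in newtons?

In newtons:
  7990 millinewtons = 7990e-3 newtons = 7.99
  1.51 newtons → 1.51
Difference: 7.99 - 1.51 = 6.48

6.48 newtons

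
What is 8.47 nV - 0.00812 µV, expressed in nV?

In nV:
  8.47 nV → 8.47
  0.00812 µV = 0.00812 × 10^3 nV = 8.12
Difference: 8.47 - 8.12 = 0.35

0.35 nV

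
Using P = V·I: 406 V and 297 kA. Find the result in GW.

406 × 297e3 = 120582e3 W

0.120582 GW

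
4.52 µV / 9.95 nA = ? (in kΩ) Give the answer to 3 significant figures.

(4.52 × 10^-6) / (9.95 × 10^-9) = 0.45427 × 10^3 Ω

0.454 kΩ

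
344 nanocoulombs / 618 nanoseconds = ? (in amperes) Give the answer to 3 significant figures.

0.557 amperes

(344e-9) / (618e-9) = 0.55663 A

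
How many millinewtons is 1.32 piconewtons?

pico = 10^-12, milli = 10^-3; factor is 10^-9.
1.32 × 10^-9 = 0.00000000132

0.00000000132 millinewtons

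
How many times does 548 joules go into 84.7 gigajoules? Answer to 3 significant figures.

(84.7e9) / (548) = 0.1546e9

155000000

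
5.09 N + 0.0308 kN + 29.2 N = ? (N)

In N:
  5.09 N → 5.09
  0.0308 kN = 0.0308 × 10^3 N = 30.8
  29.2 N → 29.2
Sum: 5.09 + 30.8 + 29.2 = 65.09

65.09 N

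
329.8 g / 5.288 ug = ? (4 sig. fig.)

(329.8) / (5.288e-6) = 62.368e6

62370000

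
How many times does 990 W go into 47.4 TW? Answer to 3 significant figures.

(47.4e12) / (990) = 0.04788e12

47900000000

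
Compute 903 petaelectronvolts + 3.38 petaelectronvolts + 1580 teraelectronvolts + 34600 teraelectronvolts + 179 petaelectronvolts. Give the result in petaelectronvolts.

1121.56 petaelectronvolts

In petaelectronvolts:
  903 petaelectronvolts → 903
  3.38 petaelectronvolts → 3.38
  1580 teraelectronvolts = 1580 × 10⁻³ petaelectronvolts = 1.58
  34600 teraelectronvolts = 34600 × 10⁻³ petaelectronvolts = 34.6
  179 petaelectronvolts → 179
Sum: 903 + 3.38 + 1.58 + 34.6 + 179 = 1121.56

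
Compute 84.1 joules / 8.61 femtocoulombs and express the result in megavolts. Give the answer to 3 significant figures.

9770000000 megavolts

(84.1) / (8.61e-15) = 9.7677e15 V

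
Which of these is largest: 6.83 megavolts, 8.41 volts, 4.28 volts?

6.83 megavolts

6.83 megavolts = 6830000 volts
8.41 volts = 8.41 volts
4.28 volts = 4.28 volts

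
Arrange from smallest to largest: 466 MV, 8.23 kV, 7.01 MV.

8.23 kV < 7.01 MV < 466 MV

466 MV = 466000000 V
8.23 kV = 8230 V
7.01 MV = 7010000 V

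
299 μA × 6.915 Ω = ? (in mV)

299 × 10^-6 × 6.915 = 2067.585 × 10^-6 V

2.067585 mV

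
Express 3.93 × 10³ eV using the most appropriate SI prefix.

3.93 keV

= 3.93 × 10³ eV; 10³ is kilo.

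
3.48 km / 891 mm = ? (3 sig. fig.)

(3.48 × 10³) / (891 × 10⁻³) = 0.003906 × 10⁶

3910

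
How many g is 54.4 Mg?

54400000 g

mega = 1e6, (no prefix) = 1e0; factor is 1e6.
54.4 × 1e6 = 54400000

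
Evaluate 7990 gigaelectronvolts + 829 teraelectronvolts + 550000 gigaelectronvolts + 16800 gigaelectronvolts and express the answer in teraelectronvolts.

1403.79 teraelectronvolts

In teraelectronvolts:
  7990 gigaelectronvolts = 7990 × 10^-3 teraelectronvolts = 7.99
  829 teraelectronvolts → 829
  550000 gigaelectronvolts = 550000 × 10^-3 teraelectronvolts = 550
  16800 gigaelectronvolts = 16800 × 10^-3 teraelectronvolts = 16.8
Sum: 7.99 + 829 + 550 + 16.8 = 1403.79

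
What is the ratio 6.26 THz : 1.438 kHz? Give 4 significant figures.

4353000000

(6.26 × 10^12) / (1.438 × 10^3) = 4.3533 × 10^9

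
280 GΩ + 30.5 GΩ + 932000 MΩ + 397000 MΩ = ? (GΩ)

In GΩ:
  280 GΩ → 280
  30.5 GΩ → 30.5
  932000 MΩ = 932000e-3 GΩ = 932
  397000 MΩ = 397000e-3 GΩ = 397
Sum: 280 + 30.5 + 932 + 397 = 1639.5

1639.5 GΩ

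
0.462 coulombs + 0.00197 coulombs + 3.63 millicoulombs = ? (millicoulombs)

In millicoulombs:
  0.462 coulombs = 0.462 × 10^3 millicoulombs = 462
  0.00197 coulombs = 0.00197 × 10^3 millicoulombs = 1.97
  3.63 millicoulombs → 3.63
Sum: 462 + 1.97 + 3.63 = 467.6

467.6 millicoulombs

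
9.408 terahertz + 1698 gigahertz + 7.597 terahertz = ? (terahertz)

18.703 terahertz

In terahertz:
  9.408 terahertz → 9.408
  1698 gigahertz = 1698 × 10⁻³ terahertz = 1.698
  7.597 terahertz → 7.597
Sum: 9.408 + 1.698 + 7.597 = 18.703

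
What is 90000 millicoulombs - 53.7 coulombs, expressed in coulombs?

36.3 coulombs

In coulombs:
  90000 millicoulombs = 90000 × 10⁻³ coulombs = 90
  53.7 coulombs → 53.7
Difference: 90 - 53.7 = 36.3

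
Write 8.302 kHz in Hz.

kilo = 10³, (no prefix) = 10⁰; factor is 10³.
8.302 × 10³ = 8302

8302 Hz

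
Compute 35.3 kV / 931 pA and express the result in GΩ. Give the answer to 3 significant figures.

(35.3 × 10³) / (931 × 10⁻¹²) = 0.037916 × 10¹⁵ Ω

37900 GΩ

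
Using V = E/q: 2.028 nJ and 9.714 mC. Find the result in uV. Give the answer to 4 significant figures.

(2.028 × 10⁻⁹) / (9.714 × 10⁻³) = 0.208771 × 10⁻⁶ V

0.2088 uV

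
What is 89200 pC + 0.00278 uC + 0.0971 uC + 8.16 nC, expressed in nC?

197.24 nC

In nC:
  89200 pC = 89200e-3 nC = 89.2
  0.00278 uC = 0.00278e3 nC = 2.78
  0.0971 uC = 0.0971e3 nC = 97.1
  8.16 nC → 8.16
Sum: 89.2 + 2.78 + 97.1 + 8.16 = 197.24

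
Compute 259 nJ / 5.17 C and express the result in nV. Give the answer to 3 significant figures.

(259 × 10⁻⁹) / (5.17) = 50.097 × 10⁻⁹ V

50.1 nV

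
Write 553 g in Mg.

0.000553 Mg

(no prefix) = 1e0, mega = 1e6; factor is 1e-6.
553 × 1e-6 = 0.000553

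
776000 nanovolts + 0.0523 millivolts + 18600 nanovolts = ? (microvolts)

846.9 microvolts

In microvolts:
  776000 nanovolts = 776000 × 10⁻³ microvolts = 776
  0.0523 millivolts = 0.0523 × 10³ microvolts = 52.3
  18600 nanovolts = 18600 × 10⁻³ microvolts = 18.6
Sum: 776 + 52.3 + 18.6 = 846.9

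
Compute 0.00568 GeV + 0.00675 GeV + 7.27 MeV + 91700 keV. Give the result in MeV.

In MeV:
  0.00568 GeV = 0.00568 × 10³ MeV = 5.68
  0.00675 GeV = 0.00675 × 10³ MeV = 6.75
  7.27 MeV → 7.27
  91700 keV = 91700 × 10⁻³ MeV = 91.7
Sum: 5.68 + 6.75 + 7.27 + 91.7 = 111.4

111.4 MeV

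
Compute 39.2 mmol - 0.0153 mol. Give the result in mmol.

23.9 mmol

In mmol:
  39.2 mmol → 39.2
  0.0153 mol = 0.0153e3 mmol = 15.3
Difference: 39.2 - 15.3 = 23.9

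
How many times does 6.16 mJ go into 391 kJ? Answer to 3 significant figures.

(391 × 10^3) / (6.16 × 10^-3) = 63.47 × 10^6

63500000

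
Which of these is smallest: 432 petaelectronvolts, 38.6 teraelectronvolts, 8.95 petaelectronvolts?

38.6 teraelectronvolts

432 petaelectronvolts = 432000000000000000 electronvolts
38.6 teraelectronvolts = 38600000000000 electronvolts
8.95 petaelectronvolts = 8950000000000000 electronvolts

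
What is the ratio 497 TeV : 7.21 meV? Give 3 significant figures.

68900000000000000

(497 × 10¹²) / (7.21 × 10⁻³) = 68.93 × 10¹⁵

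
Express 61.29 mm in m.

milli = 10⁻³, (no prefix) = 10⁰; factor is 10⁻³.
61.29 × 10⁻³ = 0.06129

0.06129 m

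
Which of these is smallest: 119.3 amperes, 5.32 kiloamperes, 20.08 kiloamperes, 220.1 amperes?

119.3 amperes = 119.3 amperes
5.32 kiloamperes = 5320 amperes
20.08 kiloamperes = 20080 amperes
220.1 amperes = 220.1 amperes

119.3 amperes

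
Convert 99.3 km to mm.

99300000 mm

kilo = 10^3, milli = 10^-3; factor is 10^6.
99.3 × 10^6 = 99300000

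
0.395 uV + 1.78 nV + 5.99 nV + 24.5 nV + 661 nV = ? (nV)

1088.27 nV

In nV:
  0.395 uV = 0.395 × 10^3 nV = 395
  1.78 nV → 1.78
  5.99 nV → 5.99
  24.5 nV → 24.5
  661 nV → 661
Sum: 395 + 1.78 + 5.99 + 24.5 + 661 = 1088.27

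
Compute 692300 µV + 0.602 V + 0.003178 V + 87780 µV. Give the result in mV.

1385.258 mV

In mV:
  692300 µV = 692300e-3 mV = 692.3
  0.602 V = 0.602e3 mV = 602
  0.003178 V = 0.003178e3 mV = 3.178
  87780 µV = 87780e-3 mV = 87.78
Sum: 692.3 + 602 + 3.178 + 87.78 = 1385.258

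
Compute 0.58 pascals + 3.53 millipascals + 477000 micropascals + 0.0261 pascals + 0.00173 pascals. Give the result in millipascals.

In millipascals:
  0.58 pascals = 0.58 × 10^3 millipascals = 580
  3.53 millipascals → 3.53
  477000 micropascals = 477000 × 10^-3 millipascals = 477
  0.0261 pascals = 0.0261 × 10^3 millipascals = 26.1
  0.00173 pascals = 0.00173 × 10^3 millipascals = 1.73
Sum: 580 + 3.53 + 477 + 26.1 + 1.73 = 1088.36

1088.36 millipascals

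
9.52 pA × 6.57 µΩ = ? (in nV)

9.52e-12 × 6.57e-6 = 62.5464e-18 V

0.0000000625464 nV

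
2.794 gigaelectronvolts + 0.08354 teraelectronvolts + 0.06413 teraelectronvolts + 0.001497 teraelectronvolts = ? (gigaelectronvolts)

151.961 gigaelectronvolts

In gigaelectronvolts:
  2.794 gigaelectronvolts → 2.794
  0.08354 teraelectronvolts = 0.08354 × 10^3 gigaelectronvolts = 83.54
  0.06413 teraelectronvolts = 0.06413 × 10^3 gigaelectronvolts = 64.13
  0.001497 teraelectronvolts = 0.001497 × 10^3 gigaelectronvolts = 1.497
Sum: 2.794 + 83.54 + 64.13 + 1.497 = 151.961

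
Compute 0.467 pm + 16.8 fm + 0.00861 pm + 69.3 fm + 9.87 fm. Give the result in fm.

In fm:
  0.467 pm = 0.467e3 fm = 467
  16.8 fm → 16.8
  0.00861 pm = 0.00861e3 fm = 8.61
  69.3 fm → 69.3
  9.87 fm → 9.87
Sum: 467 + 16.8 + 8.61 + 69.3 + 9.87 = 571.58

571.58 fm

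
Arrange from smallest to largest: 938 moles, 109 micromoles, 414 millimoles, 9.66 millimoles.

109 micromoles < 9.66 millimoles < 414 millimoles < 938 moles

938 moles = 938 moles
109 micromoles = 0.000109 moles
414 millimoles = 0.414 moles
9.66 millimoles = 0.00966 moles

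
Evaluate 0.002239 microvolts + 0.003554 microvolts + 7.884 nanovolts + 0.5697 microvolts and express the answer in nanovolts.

583.377 nanovolts

In nanovolts:
  0.002239 microvolts = 0.002239 × 10^3 nanovolts = 2.239
  0.003554 microvolts = 0.003554 × 10^3 nanovolts = 3.554
  7.884 nanovolts → 7.884
  0.5697 microvolts = 0.5697 × 10^3 nanovolts = 569.7
Sum: 2.239 + 3.554 + 7.884 + 569.7 = 583.377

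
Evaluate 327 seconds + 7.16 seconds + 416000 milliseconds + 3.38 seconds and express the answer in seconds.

753.54 seconds

In seconds:
  327 seconds → 327
  7.16 seconds → 7.16
  416000 milliseconds = 416000 × 10⁻³ seconds = 416
  3.38 seconds → 3.38
Sum: 327 + 7.16 + 416 + 3.38 = 753.54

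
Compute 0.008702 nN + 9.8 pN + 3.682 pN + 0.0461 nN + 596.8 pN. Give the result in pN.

665.084 pN

In pN:
  0.008702 nN = 0.008702 × 10³ pN = 8.702
  9.8 pN → 9.8
  3.682 pN → 3.682
  0.0461 nN = 0.0461 × 10³ pN = 46.1
  596.8 pN → 596.8
Sum: 8.702 + 9.8 + 3.682 + 46.1 + 596.8 = 665.084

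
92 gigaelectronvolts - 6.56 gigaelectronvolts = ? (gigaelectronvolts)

In gigaelectronvolts:
  92 gigaelectronvolts → 92
  6.56 gigaelectronvolts → 6.56
Difference: 92 - 6.56 = 85.44

85.44 gigaelectronvolts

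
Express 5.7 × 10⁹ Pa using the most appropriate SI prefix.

= 5.7 × 10⁹ Pa; 10⁹ is giga.

5.7 GPa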